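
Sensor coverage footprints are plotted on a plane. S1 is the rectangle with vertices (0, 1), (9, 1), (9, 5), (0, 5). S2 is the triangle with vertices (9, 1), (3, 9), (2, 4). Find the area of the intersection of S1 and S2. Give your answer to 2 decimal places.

The intersection is the polygon with vertices (6,5), (9,1), (2,4), (2.2,5).
By the shoelace formula its area is 11.40.

11.40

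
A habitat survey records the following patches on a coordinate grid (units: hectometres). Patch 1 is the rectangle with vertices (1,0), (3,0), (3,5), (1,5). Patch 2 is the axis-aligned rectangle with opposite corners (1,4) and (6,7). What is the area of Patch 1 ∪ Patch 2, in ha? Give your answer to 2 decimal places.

23.00

By inclusion–exclusion:
Individual areas: |Patch 1| = 10, |Patch 2| = 15.
|Patch 1∩Patch 2|: x∈[1,3], y∈[4,5] → 2·1 = 2.
|Patch 1 ∪ Patch 2| = 25 − 2 = 23.00.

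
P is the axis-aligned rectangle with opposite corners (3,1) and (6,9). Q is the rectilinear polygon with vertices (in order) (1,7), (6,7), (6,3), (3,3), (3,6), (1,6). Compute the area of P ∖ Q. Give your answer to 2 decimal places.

12.00

|P| = 24, |P∩Q| = 12.
|P ∖ Q| = |P| − |P∩Q| = 24 − 12 = 12.00.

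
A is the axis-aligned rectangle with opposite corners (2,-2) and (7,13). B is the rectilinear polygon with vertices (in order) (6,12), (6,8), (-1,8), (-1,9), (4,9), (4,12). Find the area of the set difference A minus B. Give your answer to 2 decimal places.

65.00

|A| = 75, |A∩B| = 10.
|A ∖ B| = |A| − |A∩B| = 75 − 10 = 65.00.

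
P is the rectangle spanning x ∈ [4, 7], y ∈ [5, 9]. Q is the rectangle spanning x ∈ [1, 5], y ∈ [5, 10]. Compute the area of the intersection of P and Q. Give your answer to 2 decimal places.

|P∩Q|: x∈[4,5], y∈[5,9] → 1·4 = 4.

4.00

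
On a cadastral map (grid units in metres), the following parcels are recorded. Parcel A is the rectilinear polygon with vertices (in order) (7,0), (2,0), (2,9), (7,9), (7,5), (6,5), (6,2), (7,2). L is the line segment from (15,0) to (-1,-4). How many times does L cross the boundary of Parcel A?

0

The segment lies entirely outside Parcel A and never meets its boundary.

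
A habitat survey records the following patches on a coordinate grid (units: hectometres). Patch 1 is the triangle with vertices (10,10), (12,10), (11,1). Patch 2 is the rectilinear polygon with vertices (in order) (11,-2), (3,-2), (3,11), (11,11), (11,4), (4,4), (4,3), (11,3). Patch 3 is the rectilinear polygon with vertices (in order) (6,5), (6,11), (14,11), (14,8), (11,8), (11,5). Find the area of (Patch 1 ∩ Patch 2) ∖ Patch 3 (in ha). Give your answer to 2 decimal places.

0.61

|Patch 1 ∩ Patch 2| = 4.2222.
|(Patch 1 ∩ Patch 2) ∩ Patch 3| = 3.6111.
|(Patch 1 ∩ Patch 2) ∖ Patch 3| = 4.2222 − 3.6111 = 0.61.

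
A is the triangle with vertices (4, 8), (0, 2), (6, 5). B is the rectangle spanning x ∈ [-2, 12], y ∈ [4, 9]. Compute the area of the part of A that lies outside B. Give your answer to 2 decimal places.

2.67

|A| = 12, |A∩B| = 9.3333.
|A ∖ B| = |A| − |A∩B| = 12 − 9.3333 = 2.67.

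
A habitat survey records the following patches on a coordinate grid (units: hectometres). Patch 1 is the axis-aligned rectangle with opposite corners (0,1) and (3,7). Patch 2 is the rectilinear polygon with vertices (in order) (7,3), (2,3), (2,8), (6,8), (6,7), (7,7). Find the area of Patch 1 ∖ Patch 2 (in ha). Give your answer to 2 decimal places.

|Patch 1| = 18, |Patch 1∩Patch 2| = 4.
|Patch 1 ∖ Patch 2| = |Patch 1| − |Patch 1∩Patch 2| = 18 − 4 = 14.00.

14.00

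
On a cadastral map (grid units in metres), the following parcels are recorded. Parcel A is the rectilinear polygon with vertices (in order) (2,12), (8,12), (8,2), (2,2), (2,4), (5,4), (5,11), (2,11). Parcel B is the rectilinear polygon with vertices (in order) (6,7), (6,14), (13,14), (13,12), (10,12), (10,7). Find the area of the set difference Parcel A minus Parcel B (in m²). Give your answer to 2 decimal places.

29.00

|Parcel A| = 39, |Parcel A∩Parcel B| = 10.
|Parcel A ∖ Parcel B| = |Parcel A| − |Parcel A∩Parcel B| = 39 − 10 = 29.00.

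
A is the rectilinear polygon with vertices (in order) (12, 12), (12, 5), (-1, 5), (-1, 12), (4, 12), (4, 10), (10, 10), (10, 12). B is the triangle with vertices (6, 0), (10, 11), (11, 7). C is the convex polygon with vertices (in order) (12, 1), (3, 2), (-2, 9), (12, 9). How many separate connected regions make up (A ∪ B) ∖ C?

(A ∪ B) ∖ C splits into 3 disjoint pieces (area 0.4337, area 2.4143, area 27.1818).

3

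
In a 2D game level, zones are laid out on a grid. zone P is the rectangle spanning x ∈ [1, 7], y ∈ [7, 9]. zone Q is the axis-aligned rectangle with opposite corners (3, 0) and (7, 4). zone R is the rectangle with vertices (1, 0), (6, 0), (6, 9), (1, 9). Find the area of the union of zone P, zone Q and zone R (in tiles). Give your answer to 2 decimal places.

51.00

By inclusion–exclusion:
Individual areas: |zone P| = 12, |zone Q| = 16, |zone R| = 45.
|zone P∩zone Q| = 0 (no overlap).
|zone P∩zone R|: x∈[1,6], y∈[7,9] → 5·2 = 10.
|zone Q∩zone R|: x∈[3,6], y∈[0,4] → 3·4 = 12.
|zone P∩zone Q∩zone R| = 0.
|zone P ∪ zone Q ∪ zone R| = 73 − 22 + 0 = 51.00.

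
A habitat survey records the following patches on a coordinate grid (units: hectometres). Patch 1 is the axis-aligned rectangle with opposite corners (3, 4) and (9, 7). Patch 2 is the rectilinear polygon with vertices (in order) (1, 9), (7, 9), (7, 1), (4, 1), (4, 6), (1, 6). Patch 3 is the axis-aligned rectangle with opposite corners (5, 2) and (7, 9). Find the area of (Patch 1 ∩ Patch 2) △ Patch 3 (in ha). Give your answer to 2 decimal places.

|Patch 1 ∩ Patch 2| = 10.
|(Patch 1 ∩ Patch 2) ∩ Patch 3| = 6.
|(Patch 1 ∩ Patch 2) △ Patch 3| = 10 + 14 − 12 = 12.00.

12.00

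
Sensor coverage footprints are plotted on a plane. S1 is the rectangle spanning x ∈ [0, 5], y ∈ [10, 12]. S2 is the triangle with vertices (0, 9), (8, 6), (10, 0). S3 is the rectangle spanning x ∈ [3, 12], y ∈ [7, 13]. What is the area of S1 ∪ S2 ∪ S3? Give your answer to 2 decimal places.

79.98

By inclusion–exclusion:
Individual areas: |S1| = 10, |S2| = 21, |S3| = 54.
|S1∩S2| = 0.
|S1∩S3|: x∈[3,5], y∈[10,12] → 2·2 = 4.
|S2∩S3| = 1.0208.
|S1∩S2∩S3| = 0.
|S1 ∪ S2 ∪ S3| = 85 − 5.0208 + 0 = 79.98.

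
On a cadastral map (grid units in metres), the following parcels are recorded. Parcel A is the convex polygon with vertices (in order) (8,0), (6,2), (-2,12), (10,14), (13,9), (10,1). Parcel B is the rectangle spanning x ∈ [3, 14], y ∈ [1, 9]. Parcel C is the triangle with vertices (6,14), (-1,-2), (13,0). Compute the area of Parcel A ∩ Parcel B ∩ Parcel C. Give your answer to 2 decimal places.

46.55

The intersection is the polygon with vertices (3,5.75), (3,7.143), (3.812,9), (8.5,9), (11.071,3.857), (10,1), (7,1), (6,2).
By the shoelace formula its area is 46.55.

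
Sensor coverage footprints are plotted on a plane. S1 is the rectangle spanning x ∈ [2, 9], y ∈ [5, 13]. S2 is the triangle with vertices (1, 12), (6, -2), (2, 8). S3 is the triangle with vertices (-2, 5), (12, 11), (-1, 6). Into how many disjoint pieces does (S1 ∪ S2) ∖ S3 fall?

2

(S1 ∪ S2) ∖ S3 splits into 2 disjoint pieces (area 32.1, area 23.55).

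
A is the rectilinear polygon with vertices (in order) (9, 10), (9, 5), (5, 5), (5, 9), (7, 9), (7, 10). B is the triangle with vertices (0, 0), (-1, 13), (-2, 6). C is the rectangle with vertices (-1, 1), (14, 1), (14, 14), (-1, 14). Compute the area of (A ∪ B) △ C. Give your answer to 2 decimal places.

177.26

|A ∪ B| = 28.
|(A ∪ B) ∩ C| = 22.8718.
|(A ∪ B) △ C| = 28 + 195 − 45.7436 = 177.26.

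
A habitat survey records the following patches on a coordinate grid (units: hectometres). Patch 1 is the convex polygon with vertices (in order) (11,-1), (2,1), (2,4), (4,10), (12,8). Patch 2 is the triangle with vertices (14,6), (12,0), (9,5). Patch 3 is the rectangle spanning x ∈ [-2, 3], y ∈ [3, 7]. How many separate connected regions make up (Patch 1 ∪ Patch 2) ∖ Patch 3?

1

(Patch 1 ∪ Patch 2) ∖ Patch 3 is a single connected region.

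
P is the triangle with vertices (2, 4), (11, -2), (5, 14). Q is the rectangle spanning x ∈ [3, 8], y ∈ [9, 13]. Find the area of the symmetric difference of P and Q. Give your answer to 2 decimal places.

57.80

|P| = 54, |Q| = 20, |P∩Q| = 8.1.
|P △ Q| = |P| + |Q| − 2·|P∩Q| = 54 + 20 − 16.2 = 57.80.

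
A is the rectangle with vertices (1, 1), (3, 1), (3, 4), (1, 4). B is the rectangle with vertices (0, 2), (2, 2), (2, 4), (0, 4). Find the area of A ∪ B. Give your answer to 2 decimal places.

8.00

By inclusion–exclusion:
Individual areas: |A| = 6, |B| = 4.
|A∩B|: x∈[1,2], y∈[2,4] → 1·2 = 2.
|A ∪ B| = 10 − 2 = 8.00.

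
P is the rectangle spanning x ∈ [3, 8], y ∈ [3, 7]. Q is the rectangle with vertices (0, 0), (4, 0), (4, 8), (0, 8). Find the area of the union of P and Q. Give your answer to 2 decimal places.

48.00

By inclusion–exclusion:
Individual areas: |P| = 20, |Q| = 32.
|P∩Q|: x∈[3,4], y∈[3,7] → 1·4 = 4.
|P ∪ Q| = 52 − 4 = 48.00.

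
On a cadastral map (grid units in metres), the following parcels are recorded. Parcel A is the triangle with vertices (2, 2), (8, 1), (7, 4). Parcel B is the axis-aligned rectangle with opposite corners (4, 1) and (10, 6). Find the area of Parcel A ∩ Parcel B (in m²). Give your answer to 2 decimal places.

7.37

The intersection is the polygon with vertices (4,1.667), (4,2.8), (7,4), (8,1).
By the shoelace formula its area is 7.37.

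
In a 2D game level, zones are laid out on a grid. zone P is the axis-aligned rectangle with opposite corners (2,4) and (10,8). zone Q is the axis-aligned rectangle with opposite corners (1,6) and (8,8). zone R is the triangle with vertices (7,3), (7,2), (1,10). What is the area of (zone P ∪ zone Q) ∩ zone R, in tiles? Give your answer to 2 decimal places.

The region (zone P ∪ zone Q) ∩ zone R is the polygon with vertices (5.5,4), (2.5,8), (2.714,8), (6.143,4).
By the shoelace formula its area is 1.71.

1.71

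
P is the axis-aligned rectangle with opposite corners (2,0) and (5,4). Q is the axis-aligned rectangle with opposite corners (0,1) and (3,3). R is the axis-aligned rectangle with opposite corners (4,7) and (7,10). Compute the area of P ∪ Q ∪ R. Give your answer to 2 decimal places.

By inclusion–exclusion:
Individual areas: |P| = 12, |Q| = 6, |R| = 9.
|P∩Q|: x∈[2,3], y∈[1,3] → 1·2 = 2.
|P∩R| = 0 (no overlap).
|Q∩R| = 0 (no overlap).
|P∩Q∩R| = 0.
|P ∪ Q ∪ R| = 27 − 2 + 0 = 25.00.

25.00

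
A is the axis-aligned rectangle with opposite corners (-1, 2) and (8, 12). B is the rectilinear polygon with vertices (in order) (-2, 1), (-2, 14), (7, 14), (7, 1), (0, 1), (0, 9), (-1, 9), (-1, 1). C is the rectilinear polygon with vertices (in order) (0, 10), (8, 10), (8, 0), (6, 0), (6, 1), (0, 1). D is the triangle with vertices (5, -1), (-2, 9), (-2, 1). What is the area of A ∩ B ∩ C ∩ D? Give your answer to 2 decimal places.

The intersection is the polygon with vertices (0,2), (0,6.143), (2.9,2).
By the shoelace formula its area is 6.01.

6.01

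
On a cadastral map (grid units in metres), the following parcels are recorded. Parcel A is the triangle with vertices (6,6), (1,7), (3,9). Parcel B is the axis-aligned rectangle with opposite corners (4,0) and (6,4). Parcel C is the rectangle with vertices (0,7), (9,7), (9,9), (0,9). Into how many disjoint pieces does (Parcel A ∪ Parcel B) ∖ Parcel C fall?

2

(Parcel A ∪ Parcel B) ∖ Parcel C splits into 2 disjoint pieces (area 2, area 8).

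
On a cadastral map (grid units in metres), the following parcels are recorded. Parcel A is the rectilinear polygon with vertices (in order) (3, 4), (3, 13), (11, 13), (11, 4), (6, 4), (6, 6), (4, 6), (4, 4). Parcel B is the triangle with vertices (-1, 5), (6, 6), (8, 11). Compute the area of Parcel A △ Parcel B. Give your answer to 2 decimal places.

60.45

|Parcel A| = 68, |Parcel B| = 16.5, |Parcel A∩Parcel B| = 12.0238.
|Parcel A △ Parcel B| = |Parcel A| + |Parcel B| − 2·|Parcel A∩Parcel B| = 68 + 16.5 − 24.0476 = 60.45.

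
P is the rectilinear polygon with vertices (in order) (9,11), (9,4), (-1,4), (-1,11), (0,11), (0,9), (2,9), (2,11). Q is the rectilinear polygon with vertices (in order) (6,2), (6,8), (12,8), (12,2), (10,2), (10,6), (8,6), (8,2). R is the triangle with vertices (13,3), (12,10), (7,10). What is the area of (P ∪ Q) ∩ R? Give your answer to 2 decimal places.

The region (P ∪ Q) ∩ R is the polygon with vertices (12,8), (12,4.167), (7,10), (9,10), (9,8).
By the shoelace formula its area is 8.58.

8.58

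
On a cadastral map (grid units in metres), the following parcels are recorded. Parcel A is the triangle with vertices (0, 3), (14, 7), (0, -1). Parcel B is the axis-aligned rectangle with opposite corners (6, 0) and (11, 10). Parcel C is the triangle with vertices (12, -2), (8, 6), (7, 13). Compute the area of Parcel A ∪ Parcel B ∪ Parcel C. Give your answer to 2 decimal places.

71.50

By inclusion–exclusion:
Individual areas: |Parcel A| = 28, |Parcel B| = 50, |Parcel C| = 10.
|Parcel A∩Parcel B| = 7.8571.
|Parcel A∩Parcel C| = 1.3685.
|Parcel B∩Parcel C| = 8.6429.
|Parcel A∩Parcel B∩Parcel C| = 1.3685.
|Parcel A ∪ Parcel B ∪ Parcel C| = 88 − 17.8685 + 1.3685 = 71.50.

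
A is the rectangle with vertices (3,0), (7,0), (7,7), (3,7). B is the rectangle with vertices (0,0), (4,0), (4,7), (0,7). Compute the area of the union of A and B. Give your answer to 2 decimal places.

By inclusion–exclusion:
Individual areas: |A| = 28, |B| = 28.
|A∩B|: x∈[3,4], y∈[0,7] → 1·7 = 7.
|A ∪ B| = 56 − 7 = 49.00.

49.00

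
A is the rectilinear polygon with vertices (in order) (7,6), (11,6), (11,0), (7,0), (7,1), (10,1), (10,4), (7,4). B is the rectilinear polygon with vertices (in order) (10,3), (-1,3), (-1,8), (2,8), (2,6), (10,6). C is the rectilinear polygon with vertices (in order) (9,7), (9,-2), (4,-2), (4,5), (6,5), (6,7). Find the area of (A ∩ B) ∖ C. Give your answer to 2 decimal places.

2.00

|A ∩ B| = 6.
|(A ∩ B) ∩ C| = 4.
|(A ∩ B) ∖ C| = 6 − 4 = 2.00.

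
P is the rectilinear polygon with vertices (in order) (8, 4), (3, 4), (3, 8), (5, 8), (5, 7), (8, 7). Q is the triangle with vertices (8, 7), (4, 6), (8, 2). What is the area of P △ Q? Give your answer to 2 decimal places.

11.00

|P| = 17, |Q| = 10, |P∩Q| = 8.
|P △ Q| = |P| + |Q| − 2·|P∩Q| = 17 + 10 − 16 = 11.00.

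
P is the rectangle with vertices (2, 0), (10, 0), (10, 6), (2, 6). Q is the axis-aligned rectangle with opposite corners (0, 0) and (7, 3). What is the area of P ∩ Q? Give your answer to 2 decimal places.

15.00

|P∩Q|: x∈[2,7], y∈[0,3] → 5·3 = 15.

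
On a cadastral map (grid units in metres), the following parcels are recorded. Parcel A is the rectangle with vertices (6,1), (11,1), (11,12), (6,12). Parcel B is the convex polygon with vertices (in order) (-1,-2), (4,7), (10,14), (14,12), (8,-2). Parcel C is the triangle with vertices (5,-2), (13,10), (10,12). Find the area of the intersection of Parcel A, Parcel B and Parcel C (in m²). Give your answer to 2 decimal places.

The intersection is the polygon with vertices (11,7), (7,1), (6.071,1), (10,12), (11,11.333).
By the shoelace formula its area is 20.27.

20.27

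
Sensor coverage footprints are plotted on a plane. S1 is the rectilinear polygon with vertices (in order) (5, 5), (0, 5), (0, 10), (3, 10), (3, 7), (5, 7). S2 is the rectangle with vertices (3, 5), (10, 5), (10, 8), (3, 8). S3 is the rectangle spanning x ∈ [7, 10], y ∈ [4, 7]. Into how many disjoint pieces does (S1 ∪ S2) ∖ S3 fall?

1

(S1 ∪ S2) ∖ S3 is a single connected region.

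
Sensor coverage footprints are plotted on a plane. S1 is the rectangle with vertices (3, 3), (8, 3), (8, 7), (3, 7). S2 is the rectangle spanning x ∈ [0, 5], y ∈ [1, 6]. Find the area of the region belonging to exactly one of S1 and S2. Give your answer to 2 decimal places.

33.00

|S1∩S2|: x∈[3,5], y∈[3,6] → 2·3 = 6.
|S1 △ S2| = |S1| + |S2| − 2·|S1∩S2| = 20 + 25 − 12 = 33.00.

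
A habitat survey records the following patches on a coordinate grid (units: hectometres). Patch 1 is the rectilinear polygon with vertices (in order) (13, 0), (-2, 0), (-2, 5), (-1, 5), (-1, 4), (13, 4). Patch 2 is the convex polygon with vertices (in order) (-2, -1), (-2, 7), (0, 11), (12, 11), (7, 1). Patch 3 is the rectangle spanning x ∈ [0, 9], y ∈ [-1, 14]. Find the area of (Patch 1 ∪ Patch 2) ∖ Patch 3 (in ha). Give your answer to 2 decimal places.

44.56

|Patch 1 ∪ Patch 2| = 144.
|(Patch 1 ∪ Patch 2) ∩ Patch 3| = 99.4444.
|(Patch 1 ∪ Patch 2) ∖ Patch 3| = 144 − 99.4444 = 44.56.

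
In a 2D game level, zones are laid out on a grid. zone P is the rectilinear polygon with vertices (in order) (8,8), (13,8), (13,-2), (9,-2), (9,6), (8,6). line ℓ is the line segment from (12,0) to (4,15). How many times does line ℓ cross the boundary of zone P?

The segment meets the boundary at (8,7.5), (9,5.625), (8.8,6).

3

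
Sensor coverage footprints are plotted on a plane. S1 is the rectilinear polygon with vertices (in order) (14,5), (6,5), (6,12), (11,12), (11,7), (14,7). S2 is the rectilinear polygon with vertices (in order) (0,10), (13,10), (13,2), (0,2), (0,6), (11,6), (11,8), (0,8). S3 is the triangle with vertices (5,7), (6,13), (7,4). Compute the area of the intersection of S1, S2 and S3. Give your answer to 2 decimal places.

1.64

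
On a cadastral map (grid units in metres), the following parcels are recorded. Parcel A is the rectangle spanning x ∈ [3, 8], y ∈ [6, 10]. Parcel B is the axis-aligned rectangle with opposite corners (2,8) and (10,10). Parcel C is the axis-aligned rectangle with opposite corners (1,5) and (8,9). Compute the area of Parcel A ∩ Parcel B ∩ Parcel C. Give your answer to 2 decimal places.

The intersection is the polygon with vertices (3,8), (3,9), (8,9), (8,8).
By the shoelace formula its area is 5.00.

5.00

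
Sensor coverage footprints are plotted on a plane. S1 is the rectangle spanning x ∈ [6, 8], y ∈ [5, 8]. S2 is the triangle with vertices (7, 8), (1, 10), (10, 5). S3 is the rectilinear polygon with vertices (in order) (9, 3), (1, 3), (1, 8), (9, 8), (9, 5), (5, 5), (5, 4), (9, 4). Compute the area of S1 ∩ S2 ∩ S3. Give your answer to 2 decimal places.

The intersection is the polygon with vertices (6,7.222), (6,8), (7,8), (8,7), (8,6.111).
By the shoelace formula its area is 2.17.

2.17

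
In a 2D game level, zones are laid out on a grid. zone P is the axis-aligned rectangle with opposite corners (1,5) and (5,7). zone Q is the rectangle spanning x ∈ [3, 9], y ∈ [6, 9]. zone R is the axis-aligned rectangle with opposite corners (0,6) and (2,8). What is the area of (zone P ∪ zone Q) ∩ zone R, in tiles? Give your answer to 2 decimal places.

The region (zone P ∪ zone Q) ∩ zone R is the polygon with vertices (1,7), (2,7), (2,6), (1,6).
By the shoelace formula its area is 1.00.

1.00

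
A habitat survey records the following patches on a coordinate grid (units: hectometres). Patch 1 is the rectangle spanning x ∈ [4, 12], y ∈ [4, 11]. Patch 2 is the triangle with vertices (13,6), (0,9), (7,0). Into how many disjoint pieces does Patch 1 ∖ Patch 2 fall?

Patch 1 ∖ Patch 2 splits into 2 disjoint pieces (area 0.5, area 30.7692).

2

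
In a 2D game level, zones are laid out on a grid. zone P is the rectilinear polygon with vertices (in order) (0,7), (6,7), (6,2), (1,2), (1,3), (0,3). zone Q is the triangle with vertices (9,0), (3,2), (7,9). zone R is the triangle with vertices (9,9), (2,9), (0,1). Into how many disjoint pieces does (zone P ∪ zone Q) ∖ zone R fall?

(zone P ∪ zone Q) ∖ zone R splits into 2 disjoint pieces (area 26.047, area 4).

2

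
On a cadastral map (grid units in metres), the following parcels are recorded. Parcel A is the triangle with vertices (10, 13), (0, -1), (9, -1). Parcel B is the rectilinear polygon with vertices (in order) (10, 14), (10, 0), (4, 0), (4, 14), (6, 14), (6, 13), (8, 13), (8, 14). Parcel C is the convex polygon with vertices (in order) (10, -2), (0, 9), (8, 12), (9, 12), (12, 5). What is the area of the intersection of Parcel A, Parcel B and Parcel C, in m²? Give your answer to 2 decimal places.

36.00

The intersection is the polygon with vertices (9.071,0), (8.182,0), (4,4.6), (9.107,11.75), (9.796,10.143).
By the shoelace formula its area is 36.00.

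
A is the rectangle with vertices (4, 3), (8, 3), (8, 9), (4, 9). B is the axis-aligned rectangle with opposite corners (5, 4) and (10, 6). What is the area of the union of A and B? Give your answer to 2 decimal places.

28.00

By inclusion–exclusion:
Individual areas: |A| = 24, |B| = 10.
|A∩B|: x∈[5,8], y∈[4,6] → 3·2 = 6.
|A ∪ B| = 34 − 6 = 28.00.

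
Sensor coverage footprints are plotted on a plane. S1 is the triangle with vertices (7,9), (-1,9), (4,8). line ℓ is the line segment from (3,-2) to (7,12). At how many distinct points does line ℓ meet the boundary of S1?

The segment meets the boundary at (6.143,9), (6.053,8.684).

2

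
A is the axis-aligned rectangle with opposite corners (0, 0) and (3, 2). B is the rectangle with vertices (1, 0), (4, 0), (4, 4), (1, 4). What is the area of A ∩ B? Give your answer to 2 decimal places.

4.00

|A∩B|: x∈[1,3], y∈[0,2] → 2·2 = 4.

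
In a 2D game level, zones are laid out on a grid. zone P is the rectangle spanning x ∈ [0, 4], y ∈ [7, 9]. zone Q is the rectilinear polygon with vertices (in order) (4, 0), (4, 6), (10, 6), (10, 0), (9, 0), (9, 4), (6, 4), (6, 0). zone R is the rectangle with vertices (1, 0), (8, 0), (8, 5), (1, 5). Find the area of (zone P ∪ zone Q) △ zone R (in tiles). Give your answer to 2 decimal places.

43.00

|zone P ∪ zone Q| = 32.
|(zone P ∪ zone Q) ∩ zone R| = 12.
|(zone P ∪ zone Q) △ zone R| = 32 + 35 − 24 = 43.00.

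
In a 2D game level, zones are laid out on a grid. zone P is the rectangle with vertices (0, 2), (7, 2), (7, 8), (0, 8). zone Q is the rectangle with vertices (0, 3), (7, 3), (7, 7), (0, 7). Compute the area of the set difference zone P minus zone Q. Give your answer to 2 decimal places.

14.00

|zone P∩zone Q|: x∈[0,7], y∈[3,7] → 7·4 = 28.
|zone P| = 42.
|zone P ∖ zone Q| = |zone P| − |zone P∩zone Q| = 42 − 28 = 14.00.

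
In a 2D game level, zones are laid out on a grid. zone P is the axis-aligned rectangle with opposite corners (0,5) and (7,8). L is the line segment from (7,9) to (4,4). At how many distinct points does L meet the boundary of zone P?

2

The segment meets the boundary at (4.6,5), (6.4,8).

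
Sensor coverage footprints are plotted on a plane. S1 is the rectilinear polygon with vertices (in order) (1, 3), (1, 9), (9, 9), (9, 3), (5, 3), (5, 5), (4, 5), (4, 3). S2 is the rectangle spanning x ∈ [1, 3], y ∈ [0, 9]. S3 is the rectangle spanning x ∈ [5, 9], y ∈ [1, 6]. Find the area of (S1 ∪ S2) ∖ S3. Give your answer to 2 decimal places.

|S1 ∪ S2| = 52.
|(S1 ∪ S2) ∩ S3| = 12.
|(S1 ∪ S2) ∖ S3| = 52 − 12 = 40.00.

40.00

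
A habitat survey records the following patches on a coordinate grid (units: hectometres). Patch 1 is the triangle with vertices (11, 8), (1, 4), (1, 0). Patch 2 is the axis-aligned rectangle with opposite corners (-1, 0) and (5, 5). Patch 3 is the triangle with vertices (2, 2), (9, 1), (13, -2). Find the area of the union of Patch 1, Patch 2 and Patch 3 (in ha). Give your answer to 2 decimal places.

By inclusion–exclusion:
Individual areas: |Patch 1| = 20, |Patch 2| = 30, |Patch 3| = 8.5.
|Patch 1∩Patch 2| = 12.35.
|Patch 1∩Patch 3| = 0.1449.
|Patch 2∩Patch 3| = 0.9935.
|Patch 1∩Patch 2∩Patch 3| = 0.1449.
|Patch 1 ∪ Patch 2 ∪ Patch 3| = 58.5 − 13.4884 + 0.1449 = 45.16.

45.16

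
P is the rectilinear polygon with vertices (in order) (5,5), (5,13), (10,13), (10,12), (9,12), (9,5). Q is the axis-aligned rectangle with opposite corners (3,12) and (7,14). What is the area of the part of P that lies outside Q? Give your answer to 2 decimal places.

31.00

|P| = 33, |P∩Q| = 2.
|P ∖ Q| = |P| − |P∩Q| = 33 − 2 = 31.00.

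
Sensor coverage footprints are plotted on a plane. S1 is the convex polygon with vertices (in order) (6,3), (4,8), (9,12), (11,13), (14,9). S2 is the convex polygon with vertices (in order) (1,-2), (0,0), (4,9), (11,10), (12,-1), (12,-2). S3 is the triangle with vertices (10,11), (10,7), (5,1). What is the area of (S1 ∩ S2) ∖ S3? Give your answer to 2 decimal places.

|S1 ∩ S2| = 30.8136.
|(S1 ∩ S2) ∩ S3| = 8.5372.
|(S1 ∩ S2) ∖ S3| = 30.8136 − 8.5372 = 22.28.

22.28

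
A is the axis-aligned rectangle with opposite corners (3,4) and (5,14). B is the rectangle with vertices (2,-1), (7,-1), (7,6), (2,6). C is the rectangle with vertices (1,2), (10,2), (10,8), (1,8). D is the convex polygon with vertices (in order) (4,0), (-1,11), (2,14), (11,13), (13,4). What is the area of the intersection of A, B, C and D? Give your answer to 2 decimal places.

4.00

The intersection is the polygon with vertices (3,6), (5,6), (5,4), (3,4).
By the shoelace formula its area is 4.00.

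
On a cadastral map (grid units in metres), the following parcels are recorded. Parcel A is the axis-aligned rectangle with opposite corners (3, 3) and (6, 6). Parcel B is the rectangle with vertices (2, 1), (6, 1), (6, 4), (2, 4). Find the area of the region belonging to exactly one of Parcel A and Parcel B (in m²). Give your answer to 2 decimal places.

15.00

|Parcel A∩Parcel B|: x∈[3,6], y∈[3,4] → 3·1 = 3.
|Parcel A △ Parcel B| = |Parcel A| + |Parcel B| − 2·|Parcel A∩Parcel B| = 9 + 12 − 6 = 15.00.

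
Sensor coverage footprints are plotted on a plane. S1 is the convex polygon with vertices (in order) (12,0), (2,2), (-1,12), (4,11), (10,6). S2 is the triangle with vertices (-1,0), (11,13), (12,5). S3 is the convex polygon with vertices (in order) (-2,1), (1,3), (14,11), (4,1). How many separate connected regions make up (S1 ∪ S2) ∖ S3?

(S1 ∪ S2) ∖ S3 splits into 3 disjoint pieces (area 0.8385, area 52.1571, area 29.1679).

3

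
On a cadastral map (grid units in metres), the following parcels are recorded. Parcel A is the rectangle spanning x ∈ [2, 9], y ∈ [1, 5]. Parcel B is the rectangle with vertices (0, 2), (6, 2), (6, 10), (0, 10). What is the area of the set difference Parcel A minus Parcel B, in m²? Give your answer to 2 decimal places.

16.00

|Parcel A∩Parcel B|: x∈[2,6], y∈[2,5] → 4·3 = 12.
|Parcel A| = 28.
|Parcel A ∖ Parcel B| = |Parcel A| − |Parcel A∩Parcel B| = 28 − 12 = 16.00.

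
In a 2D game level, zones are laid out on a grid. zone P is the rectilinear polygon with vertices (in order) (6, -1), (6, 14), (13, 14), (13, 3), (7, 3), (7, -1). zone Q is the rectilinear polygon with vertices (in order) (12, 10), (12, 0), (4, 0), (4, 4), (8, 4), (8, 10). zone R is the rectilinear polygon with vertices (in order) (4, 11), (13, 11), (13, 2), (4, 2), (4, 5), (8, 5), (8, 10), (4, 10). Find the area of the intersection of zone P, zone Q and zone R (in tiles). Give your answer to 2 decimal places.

31.00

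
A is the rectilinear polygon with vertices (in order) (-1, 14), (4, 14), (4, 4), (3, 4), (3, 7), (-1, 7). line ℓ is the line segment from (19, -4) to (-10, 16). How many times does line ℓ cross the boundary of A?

2

The segment meets the boundary at (-1,9.793), (4,6.345).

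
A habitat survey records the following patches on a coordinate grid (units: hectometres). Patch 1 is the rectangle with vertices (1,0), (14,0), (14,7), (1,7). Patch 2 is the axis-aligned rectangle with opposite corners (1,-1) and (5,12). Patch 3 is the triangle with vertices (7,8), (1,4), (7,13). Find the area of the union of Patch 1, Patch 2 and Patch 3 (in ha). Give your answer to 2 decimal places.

123.25

By inclusion–exclusion:
Individual areas: |Patch 1| = 91, |Patch 2| = 52, |Patch 3| = 15.
|Patch 1∩Patch 2|: x∈[1,5], y∈[0,7] → 4·7 = 28.
|Patch 1∩Patch 3| = 3.75.
|Patch 2∩Patch 3| = 6.6667.
|Patch 1∩Patch 2∩Patch 3| = 3.6667.
|Patch 1 ∪ Patch 2 ∪ Patch 3| = 158 − 38.4167 + 3.6667 = 123.25.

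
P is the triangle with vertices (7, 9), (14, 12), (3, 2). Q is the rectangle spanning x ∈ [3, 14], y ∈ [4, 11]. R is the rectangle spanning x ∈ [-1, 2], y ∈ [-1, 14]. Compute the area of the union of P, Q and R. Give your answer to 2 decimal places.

By inclusion–exclusion:
Individual areas: |P| = 18.5, |Q| = 77, |R| = 45.
|P∩Q| = 16.8262.
|P∩R| = 0.
|Q∩R| = 0 (no overlap).
|P∩Q∩R| = 0.
|P ∪ Q ∪ R| = 140.5 − 16.8262 + 0 = 123.67.

123.67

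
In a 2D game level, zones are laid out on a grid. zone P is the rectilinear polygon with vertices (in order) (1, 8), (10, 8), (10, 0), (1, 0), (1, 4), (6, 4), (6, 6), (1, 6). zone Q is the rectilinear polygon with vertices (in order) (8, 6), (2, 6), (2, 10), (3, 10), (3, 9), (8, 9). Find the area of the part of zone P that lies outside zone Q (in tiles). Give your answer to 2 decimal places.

|zone P| = 62, |zone P∩zone Q| = 12.
|zone P ∖ zone Q| = |zone P| − |zone P∩zone Q| = 62 − 12 = 50.00.

50.00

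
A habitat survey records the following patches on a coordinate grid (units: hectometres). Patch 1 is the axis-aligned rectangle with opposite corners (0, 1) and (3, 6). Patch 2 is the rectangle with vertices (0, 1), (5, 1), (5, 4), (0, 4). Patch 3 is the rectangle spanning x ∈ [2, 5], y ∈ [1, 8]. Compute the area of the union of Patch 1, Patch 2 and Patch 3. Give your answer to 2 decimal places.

31.00

By inclusion–exclusion:
Individual areas: |Patch 1| = 15, |Patch 2| = 15, |Patch 3| = 21.
|Patch 1∩Patch 2|: x∈[0,3], y∈[1,4] → 3·3 = 9.
|Patch 1∩Patch 3|: x∈[2,3], y∈[1,6] → 1·5 = 5.
|Patch 2∩Patch 3|: x∈[2,5], y∈[1,4] → 3·3 = 9.
|Patch 1∩Patch 2∩Patch 3| = 3.
|Patch 1 ∪ Patch 2 ∪ Patch 3| = 51 − 23 + 3 = 31.00.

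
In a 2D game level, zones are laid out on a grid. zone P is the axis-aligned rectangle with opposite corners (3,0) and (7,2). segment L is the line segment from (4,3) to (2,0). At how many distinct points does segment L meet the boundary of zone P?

The segment meets the boundary at (3,1.5), (3.333,2).

2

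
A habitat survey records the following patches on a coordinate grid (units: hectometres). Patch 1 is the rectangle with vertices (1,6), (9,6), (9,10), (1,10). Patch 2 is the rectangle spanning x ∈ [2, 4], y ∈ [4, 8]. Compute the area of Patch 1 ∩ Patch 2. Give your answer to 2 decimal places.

|Patch 1∩Patch 2|: x∈[2,4], y∈[6,8] → 2·2 = 4.

4.00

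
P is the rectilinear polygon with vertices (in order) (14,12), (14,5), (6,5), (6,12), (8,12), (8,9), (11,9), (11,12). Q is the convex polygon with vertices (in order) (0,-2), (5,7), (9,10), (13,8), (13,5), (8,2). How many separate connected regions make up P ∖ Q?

P ∖ Q splits into 2 disjoint pieces (area 14, area 7).

2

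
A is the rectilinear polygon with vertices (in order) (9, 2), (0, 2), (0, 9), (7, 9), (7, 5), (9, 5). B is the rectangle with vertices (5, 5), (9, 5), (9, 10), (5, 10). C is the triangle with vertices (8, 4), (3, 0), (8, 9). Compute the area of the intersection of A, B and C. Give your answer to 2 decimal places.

1.34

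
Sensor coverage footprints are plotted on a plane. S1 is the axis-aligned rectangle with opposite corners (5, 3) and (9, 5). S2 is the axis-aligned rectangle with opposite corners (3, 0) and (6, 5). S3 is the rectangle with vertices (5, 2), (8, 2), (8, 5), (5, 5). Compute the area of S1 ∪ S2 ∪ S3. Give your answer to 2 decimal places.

By inclusion–exclusion:
Individual areas: |S1| = 8, |S2| = 15, |S3| = 9.
|S1∩S2|: x∈[5,6], y∈[3,5] → 1·2 = 2.
|S1∩S3|: x∈[5,8], y∈[3,5] → 3·2 = 6.
|S2∩S3|: x∈[5,6], y∈[2,5] → 1·3 = 3.
|S1∩S2∩S3| = 2.
|S1 ∪ S2 ∪ S3| = 32 − 11 + 2 = 23.00.

23.00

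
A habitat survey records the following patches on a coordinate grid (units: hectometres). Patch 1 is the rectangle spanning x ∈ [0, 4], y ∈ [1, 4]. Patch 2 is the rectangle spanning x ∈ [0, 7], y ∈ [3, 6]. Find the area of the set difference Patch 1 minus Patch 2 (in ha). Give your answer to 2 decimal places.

|Patch 1∩Patch 2|: x∈[0,4], y∈[3,4] → 4·1 = 4.
|Patch 1| = 12.
|Patch 1 ∖ Patch 2| = |Patch 1| − |Patch 1∩Patch 2| = 12 − 4 = 8.00.

8.00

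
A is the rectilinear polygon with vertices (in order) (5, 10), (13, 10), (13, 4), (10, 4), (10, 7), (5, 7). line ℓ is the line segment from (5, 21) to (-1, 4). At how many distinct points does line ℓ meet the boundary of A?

0

The segment lies entirely outside A and never meets its boundary.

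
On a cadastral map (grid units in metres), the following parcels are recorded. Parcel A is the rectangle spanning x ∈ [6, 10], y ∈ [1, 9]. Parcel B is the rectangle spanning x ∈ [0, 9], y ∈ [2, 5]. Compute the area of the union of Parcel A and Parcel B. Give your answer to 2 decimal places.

By inclusion–exclusion:
Individual areas: |Parcel A| = 32, |Parcel B| = 27.
|Parcel A∩Parcel B|: x∈[6,9], y∈[2,5] → 3·3 = 9.
|Parcel A ∪ Parcel B| = 59 − 9 = 50.00.

50.00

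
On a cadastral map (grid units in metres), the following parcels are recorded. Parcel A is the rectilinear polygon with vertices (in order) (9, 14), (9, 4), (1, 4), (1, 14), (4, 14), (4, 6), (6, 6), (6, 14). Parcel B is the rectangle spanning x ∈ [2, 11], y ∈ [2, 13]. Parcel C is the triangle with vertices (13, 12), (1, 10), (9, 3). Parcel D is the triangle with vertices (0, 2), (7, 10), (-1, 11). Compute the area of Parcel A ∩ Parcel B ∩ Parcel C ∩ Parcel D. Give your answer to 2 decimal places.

4.77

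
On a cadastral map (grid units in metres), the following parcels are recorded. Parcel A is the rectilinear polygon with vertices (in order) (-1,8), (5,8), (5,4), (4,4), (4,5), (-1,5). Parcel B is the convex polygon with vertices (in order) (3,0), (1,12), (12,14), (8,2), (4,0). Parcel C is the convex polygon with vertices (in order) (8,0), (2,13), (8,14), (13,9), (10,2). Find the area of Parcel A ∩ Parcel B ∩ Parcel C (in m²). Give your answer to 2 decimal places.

0.52

The intersection is the polygon with vertices (5,6.5), (4.308,8), (5,8).
By the shoelace formula its area is 0.52.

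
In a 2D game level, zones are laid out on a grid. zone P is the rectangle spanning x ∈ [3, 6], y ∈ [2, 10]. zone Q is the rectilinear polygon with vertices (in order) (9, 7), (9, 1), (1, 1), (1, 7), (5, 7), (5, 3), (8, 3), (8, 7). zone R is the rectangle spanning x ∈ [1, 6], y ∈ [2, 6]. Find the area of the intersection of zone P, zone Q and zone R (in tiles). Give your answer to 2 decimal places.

The intersection is the polygon with vertices (3,2), (3,6), (5,6), (5,3), (6,3), (6,2).
By the shoelace formula its area is 9.00.

9.00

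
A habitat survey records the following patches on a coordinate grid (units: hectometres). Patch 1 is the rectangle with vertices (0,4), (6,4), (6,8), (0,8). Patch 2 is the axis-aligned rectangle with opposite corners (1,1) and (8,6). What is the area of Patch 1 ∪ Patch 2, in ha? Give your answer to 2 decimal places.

By inclusion–exclusion:
Individual areas: |Patch 1| = 24, |Patch 2| = 35.
|Patch 1∩Patch 2|: x∈[1,6], y∈[4,6] → 5·2 = 10.
|Patch 1 ∪ Patch 2| = 59 − 10 = 49.00.

49.00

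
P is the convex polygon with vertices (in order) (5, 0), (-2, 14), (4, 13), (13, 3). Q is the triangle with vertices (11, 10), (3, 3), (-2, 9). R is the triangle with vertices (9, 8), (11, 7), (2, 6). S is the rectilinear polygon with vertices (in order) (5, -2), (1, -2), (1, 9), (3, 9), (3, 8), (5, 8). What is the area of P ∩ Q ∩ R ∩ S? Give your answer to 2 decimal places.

0.79

The intersection is the polygon with vertices (2,6), (5,6.857), (5,6.333).
By the shoelace formula its area is 0.79.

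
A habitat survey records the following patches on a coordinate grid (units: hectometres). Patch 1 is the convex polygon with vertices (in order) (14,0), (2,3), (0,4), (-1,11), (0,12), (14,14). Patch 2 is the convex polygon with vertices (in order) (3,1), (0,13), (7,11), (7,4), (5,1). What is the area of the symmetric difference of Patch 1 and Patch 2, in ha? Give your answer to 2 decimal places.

114.80

|Patch 1| = 161, |Patch 2| = 56, |Patch 1∩Patch 2| = 51.0993.
|Patch 1 △ Patch 2| = |Patch 1| + |Patch 2| − 2·|Patch 1∩Patch 2| = 161 + 56 − 102.1985 = 114.80.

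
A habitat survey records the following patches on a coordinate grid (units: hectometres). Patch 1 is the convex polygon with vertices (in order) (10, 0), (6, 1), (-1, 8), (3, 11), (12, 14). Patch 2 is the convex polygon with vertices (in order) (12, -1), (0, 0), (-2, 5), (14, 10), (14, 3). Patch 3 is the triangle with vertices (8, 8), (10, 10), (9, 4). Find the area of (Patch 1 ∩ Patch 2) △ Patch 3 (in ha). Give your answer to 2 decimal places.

|Patch 1 ∩ Patch 2| = 52.3195.
|(Patch 1 ∩ Patch 2) ∩ Patch 3| = 4.001.
|(Patch 1 ∩ Patch 2) △ Patch 3| = 52.3195 + 5 − 8.002 = 49.32.

49.32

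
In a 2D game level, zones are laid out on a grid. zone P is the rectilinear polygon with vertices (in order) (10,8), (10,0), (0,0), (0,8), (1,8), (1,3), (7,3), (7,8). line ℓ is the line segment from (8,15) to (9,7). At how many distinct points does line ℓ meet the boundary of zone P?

The segment meets the boundary at (8.875,8).

1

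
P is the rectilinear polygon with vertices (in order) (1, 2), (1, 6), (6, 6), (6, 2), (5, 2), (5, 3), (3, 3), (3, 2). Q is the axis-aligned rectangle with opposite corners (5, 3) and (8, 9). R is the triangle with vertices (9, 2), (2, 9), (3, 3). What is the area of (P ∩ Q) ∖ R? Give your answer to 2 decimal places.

|P ∩ Q| = 3.
|(P ∩ Q) ∩ R| = 2.5.
|(P ∩ Q) ∖ R| = 3 − 2.5 = 0.50.

0.50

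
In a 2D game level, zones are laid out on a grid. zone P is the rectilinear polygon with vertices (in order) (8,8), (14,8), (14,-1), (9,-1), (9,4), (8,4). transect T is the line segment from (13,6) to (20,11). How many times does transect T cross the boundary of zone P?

1

The segment meets the boundary at (14,6.714).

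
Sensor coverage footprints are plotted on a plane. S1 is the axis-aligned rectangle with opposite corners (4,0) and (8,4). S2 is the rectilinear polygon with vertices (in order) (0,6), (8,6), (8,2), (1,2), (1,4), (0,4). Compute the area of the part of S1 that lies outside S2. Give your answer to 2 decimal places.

8.00

|S1| = 16, |S1∩S2| = 8.
|S1 ∖ S2| = |S1| − |S1∩S2| = 16 − 8 = 8.00.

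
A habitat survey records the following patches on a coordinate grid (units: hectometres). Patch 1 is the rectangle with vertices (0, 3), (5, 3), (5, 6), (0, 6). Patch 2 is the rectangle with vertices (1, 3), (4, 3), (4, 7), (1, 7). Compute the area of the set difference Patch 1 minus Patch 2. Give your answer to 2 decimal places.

|Patch 1∩Patch 2|: x∈[1,4], y∈[3,6] → 3·3 = 9.
|Patch 1| = 15.
|Patch 1 ∖ Patch 2| = |Patch 1| − |Patch 1∩Patch 2| = 15 − 9 = 6.00.

6.00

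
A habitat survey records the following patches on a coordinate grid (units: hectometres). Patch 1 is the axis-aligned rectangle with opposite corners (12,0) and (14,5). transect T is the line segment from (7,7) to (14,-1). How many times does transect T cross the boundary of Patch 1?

2

The segment meets the boundary at (13.125,0), (12,1.286).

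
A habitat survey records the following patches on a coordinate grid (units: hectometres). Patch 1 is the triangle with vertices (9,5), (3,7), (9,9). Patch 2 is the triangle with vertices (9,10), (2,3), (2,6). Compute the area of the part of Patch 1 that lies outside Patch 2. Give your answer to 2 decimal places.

8.91

|Patch 1| = 12, |Patch 1∩Patch 2| = 3.0908.
|Patch 1 ∖ Patch 2| = |Patch 1| − |Patch 1∩Patch 2| = 12 − 3.0908 = 8.91.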